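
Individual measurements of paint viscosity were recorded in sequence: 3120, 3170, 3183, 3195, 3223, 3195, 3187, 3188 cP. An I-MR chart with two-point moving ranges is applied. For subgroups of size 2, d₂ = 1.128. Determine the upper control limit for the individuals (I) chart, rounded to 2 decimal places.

X̄ = (3120 + 3170 + 3183 + 3195 + 3223 + 3195 + 3187 + 3188) / 8 = 3182.6250
Moving ranges: 50, 13, 12, 28, 28, 8, 1; M̄R̄ = 140.0000 / 7 = 20.0000
UCL = X̄ + 3·M̄R̄/d₂ = 3182.6250 + 3 × 20.0000 / 1.128 = 3235.8165

3235.82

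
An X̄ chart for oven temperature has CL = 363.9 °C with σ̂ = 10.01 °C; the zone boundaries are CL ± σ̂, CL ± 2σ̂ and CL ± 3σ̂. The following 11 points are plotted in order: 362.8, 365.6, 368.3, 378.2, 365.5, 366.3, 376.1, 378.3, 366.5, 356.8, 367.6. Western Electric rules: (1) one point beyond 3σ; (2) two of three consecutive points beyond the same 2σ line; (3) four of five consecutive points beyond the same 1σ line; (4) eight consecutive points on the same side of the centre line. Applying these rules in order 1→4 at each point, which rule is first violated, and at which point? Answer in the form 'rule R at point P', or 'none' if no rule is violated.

rule 4 at point 9

Zone of each point (C = within 1σ̂, B = 1σ̂–2σ̂, A = 2σ̂–3σ̂, * = beyond 3σ̂; sign = side of CL): 1:-C, 2:+C, 3:+C, 4:+B, 5:+C, 6:+C, 7:+B, 8:+B, 9:+C, 10:-C, 11:+C
Rule 4 (eight consecutive points on the same side of the centre line) is satisfied at point 9.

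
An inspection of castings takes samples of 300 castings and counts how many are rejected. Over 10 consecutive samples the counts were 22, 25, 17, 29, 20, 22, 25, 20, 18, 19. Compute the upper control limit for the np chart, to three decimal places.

35.160

p̄ = Σdᵢ / (k·n) = 217 / (10 × 300) = 0.07233
UCL = np̄ + 3·√(np̄(1−p̄)) = 21.7000 + 3 × √(21.7000×0.92767) = 21.7000 + 3 × 4.4867 = 35.1601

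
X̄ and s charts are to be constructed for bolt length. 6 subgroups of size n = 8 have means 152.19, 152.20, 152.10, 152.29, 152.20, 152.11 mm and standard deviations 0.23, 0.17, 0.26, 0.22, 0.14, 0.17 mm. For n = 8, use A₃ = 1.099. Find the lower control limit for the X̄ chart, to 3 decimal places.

X̄̄ = (152.19 + 152.20 + 152.10 + 152.29 + 152.20 + 152.11) / 6 = 152.1817
s̄ = (0.23 + 0.17 + 0.26 + 0.22 + 0.14 + 0.17) / 6 = 0.1983
LCL = X̄̄ − A₃·s̄ = 152.1817 − 1.099 × 0.1983 = 151.9637

151.964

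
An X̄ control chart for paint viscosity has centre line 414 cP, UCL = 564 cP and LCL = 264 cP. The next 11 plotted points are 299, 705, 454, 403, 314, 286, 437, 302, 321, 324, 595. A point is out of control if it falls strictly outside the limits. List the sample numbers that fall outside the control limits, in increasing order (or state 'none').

2, 11

Compare each point to [264, 564]: sample 2 = 705 > UCL; sample 11 = 595 > UCL.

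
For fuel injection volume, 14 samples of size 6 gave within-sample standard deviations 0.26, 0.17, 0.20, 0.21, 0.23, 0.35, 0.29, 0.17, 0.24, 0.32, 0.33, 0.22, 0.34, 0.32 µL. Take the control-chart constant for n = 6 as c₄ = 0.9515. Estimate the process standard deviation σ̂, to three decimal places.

s̄ = (0.26 + 0.17 + 0.20 + 0.21 + 0.23 + 0.35 + 0.29 + 0.17 + 0.24 + 0.32 + 0.33 + 0.22 + 0.34 + 0.32) / 14 = 0.2607
σ̂ = s̄ / c₄ = 0.2607 / 0.9515 = 0.2740

0.274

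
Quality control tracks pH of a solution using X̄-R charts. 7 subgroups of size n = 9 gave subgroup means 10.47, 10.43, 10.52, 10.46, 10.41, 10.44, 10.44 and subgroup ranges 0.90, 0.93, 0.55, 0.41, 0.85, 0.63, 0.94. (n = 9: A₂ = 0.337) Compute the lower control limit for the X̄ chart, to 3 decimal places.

10.202

X̄̄ = (10.47 + 10.43 + 10.52 + 10.46 + 10.41 + 10.44 + 10.44) / 7 = 73.1700 / 7 = 10.4529
R̄ = (0.90 + 0.93 + 0.55 + 0.41 + 0.85 + 0.63 + 0.94) / 7 = 5.2100 / 7 = 0.7443
LCL = X̄̄ − A₂·R̄ = 10.4529 − 0.337 × 0.7443 = 10.2020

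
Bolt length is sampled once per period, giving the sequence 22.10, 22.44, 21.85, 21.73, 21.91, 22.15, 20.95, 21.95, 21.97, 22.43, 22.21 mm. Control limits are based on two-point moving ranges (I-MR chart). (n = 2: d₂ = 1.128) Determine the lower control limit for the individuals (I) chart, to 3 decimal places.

X̄ = (22.10 + 22.44 + 21.85 + 21.73 + 21.91 + 22.15 + 20.95 + 21.95 + 21.97 + 22.43 + 22.21) / 11 = 21.9718
Moving ranges: 0.34, 0.59, 0.12, 0.18, 0.24, 1.20, 1.00, 0.02, 0.46, 0.22; M̄R̄ = 4.3700 / 10 = 0.4370
LCL = X̄ − 3·M̄R̄/d₂ = 21.9718 − 3 × 0.4370 / 1.128 = 20.8096

20.810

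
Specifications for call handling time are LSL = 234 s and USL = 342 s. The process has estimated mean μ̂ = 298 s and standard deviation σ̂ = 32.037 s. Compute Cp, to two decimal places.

0.56

Cp = (USL − LSL) / (6σ̂) = (342 − 234) / (6 × 32.037) = 108.0000 / 192.2220 = 0.5619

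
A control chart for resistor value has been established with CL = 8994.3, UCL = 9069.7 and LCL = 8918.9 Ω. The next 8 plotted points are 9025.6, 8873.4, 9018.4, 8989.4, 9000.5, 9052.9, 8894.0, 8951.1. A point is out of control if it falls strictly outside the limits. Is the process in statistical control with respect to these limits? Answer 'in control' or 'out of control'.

out of control

Compare each point to [8918.9, 9069.7]: sample 2 = 8873.4 < LCL; sample 7 = 8894.0 < LCL.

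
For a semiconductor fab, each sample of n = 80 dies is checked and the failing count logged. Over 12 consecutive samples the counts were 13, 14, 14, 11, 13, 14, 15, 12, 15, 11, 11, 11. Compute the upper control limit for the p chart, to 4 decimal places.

p̄ = Σdᵢ / (k·n) = 154 / (12 × 80) = 0.16042
UCL = p̄ + 3·√(p̄(1−p̄)/n) = 0.16042 + 3 × √(0.16042×0.83958/80) = 0.16042 + 3 × 0.04103 = 0.28351

0.2835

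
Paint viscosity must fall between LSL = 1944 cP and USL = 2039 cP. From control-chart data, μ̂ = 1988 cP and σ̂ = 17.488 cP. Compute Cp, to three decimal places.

0.905

Cp = (USL − LSL) / (6σ̂) = (2039 − 1944) / (6 × 17.488) = 95.0000 / 104.9280 = 0.9054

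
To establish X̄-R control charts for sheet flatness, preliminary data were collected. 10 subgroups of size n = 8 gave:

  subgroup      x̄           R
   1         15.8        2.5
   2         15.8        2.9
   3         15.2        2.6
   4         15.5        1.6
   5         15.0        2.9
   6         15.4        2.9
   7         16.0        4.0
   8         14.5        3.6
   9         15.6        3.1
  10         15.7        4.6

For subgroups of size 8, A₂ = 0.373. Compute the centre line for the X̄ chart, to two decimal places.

15.45

X̄̄ = (15.8 + 15.8 + 15.2 + 15.5 + 15.0 + 15.4 + 16.0 + 14.5 + 15.6 + 15.7) / 10 = 154.5000 / 10 = 15.4500
CL = X̄̄ = 15.4500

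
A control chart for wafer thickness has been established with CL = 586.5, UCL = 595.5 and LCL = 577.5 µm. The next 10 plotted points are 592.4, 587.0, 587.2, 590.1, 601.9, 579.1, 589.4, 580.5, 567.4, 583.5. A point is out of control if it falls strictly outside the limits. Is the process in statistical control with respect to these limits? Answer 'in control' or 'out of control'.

out of control

Compare each point to [577.5, 595.5]: sample 5 = 601.9 > UCL; sample 9 = 567.4 < LCL.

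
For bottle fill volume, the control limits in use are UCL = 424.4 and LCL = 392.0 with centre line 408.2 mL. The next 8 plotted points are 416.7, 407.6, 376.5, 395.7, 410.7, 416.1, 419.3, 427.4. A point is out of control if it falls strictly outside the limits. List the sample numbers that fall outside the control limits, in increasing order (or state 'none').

Compare each point to [392.0, 424.4]: sample 3 = 376.5 < LCL; sample 8 = 427.4 > UCL.

3, 8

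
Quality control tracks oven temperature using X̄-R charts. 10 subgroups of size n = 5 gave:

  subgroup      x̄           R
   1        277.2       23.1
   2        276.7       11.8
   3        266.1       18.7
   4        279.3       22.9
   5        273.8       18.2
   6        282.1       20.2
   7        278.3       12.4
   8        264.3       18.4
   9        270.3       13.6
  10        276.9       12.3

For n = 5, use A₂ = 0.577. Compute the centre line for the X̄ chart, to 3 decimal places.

X̄̄ = (277.2 + 276.7 + 266.1 + 279.3 + 273.8 + 282.1 + 278.3 + 264.3 + 270.3 + 276.9) / 10 = 2745.0000 / 10 = 274.5000
CL = X̄̄ = 274.5000

274.500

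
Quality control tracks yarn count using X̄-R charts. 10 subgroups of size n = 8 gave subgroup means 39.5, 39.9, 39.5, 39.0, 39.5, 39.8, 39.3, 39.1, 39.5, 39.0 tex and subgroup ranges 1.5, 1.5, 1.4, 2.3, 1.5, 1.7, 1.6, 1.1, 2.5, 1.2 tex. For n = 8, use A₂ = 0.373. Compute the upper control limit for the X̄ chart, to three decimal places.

40.018

X̄̄ = (39.5 + 39.9 + 39.5 + 39.0 + 39.5 + 39.8 + 39.3 + 39.1 + 39.5 + 39.0) / 10 = 394.1000 / 10 = 39.4100
R̄ = (1.5 + 1.5 + 1.4 + 2.3 + 1.5 + 1.7 + 1.6 + 1.1 + 2.5 + 1.2) / 10 = 16.3000 / 10 = 1.6300
UCL = X̄̄ + A₂·R̄ = 39.4100 + 0.373 × 1.6300 = 40.0180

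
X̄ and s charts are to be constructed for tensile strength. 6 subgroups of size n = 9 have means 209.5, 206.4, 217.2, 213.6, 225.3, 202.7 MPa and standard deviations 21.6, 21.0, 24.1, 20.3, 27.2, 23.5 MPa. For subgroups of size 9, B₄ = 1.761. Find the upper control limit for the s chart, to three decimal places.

s̄ = (21.6 + 21.0 + 24.1 + 20.3 + 27.2 + 23.5) / 6 = 22.9500
UCL_s = B₄·s̄ = 1.761 × 22.9500 = 40.4149

40.415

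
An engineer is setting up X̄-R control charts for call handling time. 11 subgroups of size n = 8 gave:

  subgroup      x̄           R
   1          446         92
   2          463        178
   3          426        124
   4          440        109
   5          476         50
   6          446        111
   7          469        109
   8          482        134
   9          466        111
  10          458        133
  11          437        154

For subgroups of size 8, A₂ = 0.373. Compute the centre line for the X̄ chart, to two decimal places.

455.36

X̄̄ = (446 + 463 + 426 + 440 + 476 + 446 + 469 + 482 + 466 + 458 + 437) / 11 = 5009.0000 / 11 = 455.3636
CL = X̄̄ = 455.3636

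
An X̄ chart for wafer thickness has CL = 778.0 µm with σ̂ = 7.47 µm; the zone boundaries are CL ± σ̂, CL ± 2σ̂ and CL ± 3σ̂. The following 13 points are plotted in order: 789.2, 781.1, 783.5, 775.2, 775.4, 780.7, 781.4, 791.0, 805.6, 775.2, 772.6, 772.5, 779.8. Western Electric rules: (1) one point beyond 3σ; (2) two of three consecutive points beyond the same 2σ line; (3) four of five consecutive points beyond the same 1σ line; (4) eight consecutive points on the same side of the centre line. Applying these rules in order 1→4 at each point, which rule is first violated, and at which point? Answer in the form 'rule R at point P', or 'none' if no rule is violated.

Zone of each point (C = within 1σ̂, B = 1σ̂–2σ̂, A = 2σ̂–3σ̂, * = beyond 3σ̂; sign = side of CL): 1:+B, 2:+C, 3:+C, 4:-C, 5:-C, 6:+C, 7:+C, 8:+B, 9:+*, 10:-C, 11:-C, 12:-C, 13:+C
Rule 1 (one point beyond the 3σ limits) is satisfied at point 9.

rule 1 at point 9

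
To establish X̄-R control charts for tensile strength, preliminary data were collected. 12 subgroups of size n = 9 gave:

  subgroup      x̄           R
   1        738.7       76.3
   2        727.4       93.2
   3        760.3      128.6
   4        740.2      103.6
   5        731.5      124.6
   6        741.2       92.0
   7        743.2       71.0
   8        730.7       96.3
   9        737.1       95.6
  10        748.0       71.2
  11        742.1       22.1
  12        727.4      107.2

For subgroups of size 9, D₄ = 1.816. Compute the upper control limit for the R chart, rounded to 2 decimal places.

163.70

R̄ = (76.3 + 93.2 + 128.6 + 103.6 + 124.6 + 92.0 + 71.0 + 96.3 + 95.6 + 71.2 + 22.1 + 107.2) / 12 = 1081.7000 / 12 = 90.1417
UCL_R = D₄·R̄ = 1.816 × 90.1417 = 163.6973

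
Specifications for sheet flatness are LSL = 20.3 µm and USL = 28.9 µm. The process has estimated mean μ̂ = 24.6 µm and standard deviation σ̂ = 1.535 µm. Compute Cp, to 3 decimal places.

0.934

Cp = (USL − LSL) / (6σ̂) = (28.9 − 20.3) / (6 × 1.535) = 8.6000 / 9.2100 = 0.9338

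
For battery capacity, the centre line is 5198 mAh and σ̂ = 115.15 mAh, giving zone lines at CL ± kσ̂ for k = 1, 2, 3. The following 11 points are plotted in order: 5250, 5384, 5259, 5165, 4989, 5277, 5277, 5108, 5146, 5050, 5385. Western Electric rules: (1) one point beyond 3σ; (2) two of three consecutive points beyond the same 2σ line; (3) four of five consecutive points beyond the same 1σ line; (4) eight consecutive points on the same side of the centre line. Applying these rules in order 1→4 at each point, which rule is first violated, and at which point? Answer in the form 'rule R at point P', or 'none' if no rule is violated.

Zone of each point (C = within 1σ̂, B = 1σ̂–2σ̂, A = 2σ̂–3σ̂, * = beyond 3σ̂; sign = side of CL): 1:+C, 2:+B, 3:+C, 4:-C, 5:-B, 6:+C, 7:+C, 8:-C, 9:-C, 10:-B, 11:+B
No rule fires across all 11 points.

none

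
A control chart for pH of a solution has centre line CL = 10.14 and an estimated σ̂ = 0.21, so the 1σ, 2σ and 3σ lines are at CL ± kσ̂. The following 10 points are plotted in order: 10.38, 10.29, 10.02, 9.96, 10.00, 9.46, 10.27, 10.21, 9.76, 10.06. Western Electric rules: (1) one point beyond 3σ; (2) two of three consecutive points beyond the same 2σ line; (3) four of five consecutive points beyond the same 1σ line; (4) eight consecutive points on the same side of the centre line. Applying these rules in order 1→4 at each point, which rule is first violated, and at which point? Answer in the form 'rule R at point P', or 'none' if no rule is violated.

Zone of each point (C = within 1σ̂, B = 1σ̂–2σ̂, A = 2σ̂–3σ̂, * = beyond 3σ̂; sign = side of CL): 1:+B, 2:+C, 3:-C, 4:-C, 5:-C, 6:-*, 7:+C, 8:+C, 9:-B, 10:-C
Rule 1 (one point beyond the 3σ limits) is satisfied at point 6.

rule 1 at point 6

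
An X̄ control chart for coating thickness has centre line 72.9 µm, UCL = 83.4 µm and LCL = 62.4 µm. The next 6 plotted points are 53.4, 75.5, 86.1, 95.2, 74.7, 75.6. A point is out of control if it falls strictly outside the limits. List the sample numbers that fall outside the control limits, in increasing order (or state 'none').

1, 3, 4

Compare each point to [62.4, 83.4]: sample 1 = 53.4 < LCL; sample 3 = 86.1 > UCL; sample 4 = 95.2 > UCL.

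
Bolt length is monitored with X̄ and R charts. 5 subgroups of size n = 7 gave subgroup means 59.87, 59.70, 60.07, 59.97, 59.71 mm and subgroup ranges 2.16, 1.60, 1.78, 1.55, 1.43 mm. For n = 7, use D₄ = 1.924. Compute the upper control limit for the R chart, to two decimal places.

R̄ = (2.16 + 1.60 + 1.78 + 1.55 + 1.43) / 5 = 8.5200 / 5 = 1.7040
UCL_R = D₄·R̄ = 1.924 × 1.7040 = 3.2785

3.28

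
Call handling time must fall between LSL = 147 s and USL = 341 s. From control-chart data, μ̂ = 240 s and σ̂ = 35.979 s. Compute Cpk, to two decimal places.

0.86

Cpu = (USL − μ̂) / (3σ̂) = (341 − 240) / (3 × 35.979) = 0.9357; Cpl = (μ̂ − LSL) / (3σ̂) = (240 − 147) / (3 × 35.979) = 0.8616; Cpk = min(Cpu, Cpl) = 0.8616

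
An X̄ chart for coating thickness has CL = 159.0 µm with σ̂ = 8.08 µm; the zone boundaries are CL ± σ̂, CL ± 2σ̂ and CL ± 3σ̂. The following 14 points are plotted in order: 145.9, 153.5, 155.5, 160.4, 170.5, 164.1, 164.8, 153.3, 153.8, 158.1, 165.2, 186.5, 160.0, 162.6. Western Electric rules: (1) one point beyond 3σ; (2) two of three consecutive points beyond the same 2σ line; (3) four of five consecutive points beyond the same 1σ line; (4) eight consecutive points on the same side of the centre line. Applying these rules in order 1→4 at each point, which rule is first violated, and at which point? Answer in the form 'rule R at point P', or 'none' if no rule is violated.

rule 1 at point 12

Zone of each point (C = within 1σ̂, B = 1σ̂–2σ̂, A = 2σ̂–3σ̂, * = beyond 3σ̂; sign = side of CL): 1:-B, 2:-C, 3:-C, 4:+C, 5:+B, 6:+C, 7:+C, 8:-C, 9:-C, 10:-C, 11:+C, 12:+*, 13:+C, 14:+C
Rule 1 (one point beyond the 3σ limits) is satisfied at point 12.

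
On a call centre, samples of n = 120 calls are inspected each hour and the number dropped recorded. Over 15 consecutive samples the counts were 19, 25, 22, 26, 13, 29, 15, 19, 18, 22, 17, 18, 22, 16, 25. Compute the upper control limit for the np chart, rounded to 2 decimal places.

32.74

p̄ = Σdᵢ / (k·n) = 306 / (15 × 120) = 0.17000
UCL = np̄ + 3·√(np̄(1−p̄)) = 20.4000 + 3 × √(20.4000×0.83000) = 20.4000 + 3 × 4.1149 = 32.7446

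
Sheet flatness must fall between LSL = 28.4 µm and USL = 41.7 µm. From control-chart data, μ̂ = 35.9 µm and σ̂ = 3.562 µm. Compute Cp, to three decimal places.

0.622

Cp = (USL − LSL) / (6σ̂) = (41.7 − 28.4) / (6 × 3.562) = 13.3000 / 21.3720 = 0.6223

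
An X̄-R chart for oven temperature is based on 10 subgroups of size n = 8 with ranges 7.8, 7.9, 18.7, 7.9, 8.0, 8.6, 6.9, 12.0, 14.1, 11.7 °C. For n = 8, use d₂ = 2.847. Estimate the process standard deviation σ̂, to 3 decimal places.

3.639

R̄ = (7.8 + 7.9 + 18.7 + 7.9 + 8.0 + 8.6 + 6.9 + 12.0 + 14.1 + 11.7) / 10 = 10.3600
σ̂ = R̄ / d₂ = 10.3600 / 2.847 = 3.6389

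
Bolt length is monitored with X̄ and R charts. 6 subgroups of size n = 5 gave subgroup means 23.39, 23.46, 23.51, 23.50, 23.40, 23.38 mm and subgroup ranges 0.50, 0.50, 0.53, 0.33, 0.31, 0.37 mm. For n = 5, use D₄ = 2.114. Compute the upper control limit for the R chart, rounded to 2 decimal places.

R̄ = (0.50 + 0.50 + 0.53 + 0.33 + 0.31 + 0.37) / 6 = 2.5400 / 6 = 0.4233
UCL_R = D₄·R̄ = 2.114 × 0.4233 = 0.8949

0.89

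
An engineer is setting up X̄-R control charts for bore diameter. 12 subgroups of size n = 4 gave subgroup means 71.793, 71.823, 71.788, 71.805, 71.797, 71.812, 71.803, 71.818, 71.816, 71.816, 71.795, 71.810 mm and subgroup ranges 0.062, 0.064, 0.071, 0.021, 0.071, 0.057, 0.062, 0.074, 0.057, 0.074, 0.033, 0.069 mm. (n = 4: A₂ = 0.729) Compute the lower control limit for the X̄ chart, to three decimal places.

71.763

X̄̄ = (71.793 + 71.823 + 71.788 + 71.805 + 71.797 + 71.812 + 71.803 + 71.818 + 71.816 + 71.816 + 71.795 + 71.810) / 12 = 861.6760 / 12 = 71.8063
R̄ = (0.062 + 0.064 + 0.071 + 0.021 + 0.071 + 0.057 + 0.062 + 0.074 + 0.057 + 0.074 + 0.033 + 0.069) / 12 = 0.7150 / 12 = 0.0596
LCL = X̄̄ − A₂·R̄ = 71.8063 − 0.729 × 0.0596 = 71.7629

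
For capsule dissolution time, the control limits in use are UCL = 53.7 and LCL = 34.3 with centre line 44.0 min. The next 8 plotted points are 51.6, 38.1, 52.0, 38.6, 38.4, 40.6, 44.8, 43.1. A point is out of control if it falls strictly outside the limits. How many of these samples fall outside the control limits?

0

All 8 points lie within [34.3, 53.7].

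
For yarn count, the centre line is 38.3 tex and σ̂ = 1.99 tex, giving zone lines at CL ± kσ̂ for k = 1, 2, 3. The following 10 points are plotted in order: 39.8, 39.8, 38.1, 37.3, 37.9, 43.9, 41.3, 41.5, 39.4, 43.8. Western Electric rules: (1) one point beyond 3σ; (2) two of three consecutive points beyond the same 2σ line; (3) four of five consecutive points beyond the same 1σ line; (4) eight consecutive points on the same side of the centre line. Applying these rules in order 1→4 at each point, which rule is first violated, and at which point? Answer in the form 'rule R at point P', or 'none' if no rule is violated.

rule 3 at point 10

Zone of each point (C = within 1σ̂, B = 1σ̂–2σ̂, A = 2σ̂–3σ̂, * = beyond 3σ̂; sign = side of CL): 1:+C, 2:+C, 3:-C, 4:-C, 5:-C, 6:+A, 7:+B, 8:+B, 9:+C, 10:+A
Rule 3 (four of five consecutive points beyond the same 1σ limit) is satisfied at point 10.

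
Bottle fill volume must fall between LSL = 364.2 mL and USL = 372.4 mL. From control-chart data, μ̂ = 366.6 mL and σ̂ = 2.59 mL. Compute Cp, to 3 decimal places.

0.528

Cp = (USL − LSL) / (6σ̂) = (372.4 − 364.2) / (6 × 2.59) = 8.2000 / 15.5400 = 0.5277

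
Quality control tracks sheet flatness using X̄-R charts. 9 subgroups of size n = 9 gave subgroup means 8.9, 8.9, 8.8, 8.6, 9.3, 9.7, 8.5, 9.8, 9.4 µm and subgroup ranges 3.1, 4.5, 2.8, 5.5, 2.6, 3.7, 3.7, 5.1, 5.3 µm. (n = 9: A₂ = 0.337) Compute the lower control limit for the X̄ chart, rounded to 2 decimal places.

7.74

X̄̄ = (8.9 + 8.9 + 8.8 + 8.6 + 9.3 + 9.7 + 8.5 + 9.8 + 9.4) / 9 = 81.9000 / 9 = 9.1000
R̄ = (3.1 + 4.5 + 2.8 + 5.5 + 2.6 + 3.7 + 3.7 + 5.1 + 5.3) / 9 = 36.3000 / 9 = 4.0333
LCL = X̄̄ − A₂·R̄ = 9.1000 − 0.337 × 4.0333 = 7.7408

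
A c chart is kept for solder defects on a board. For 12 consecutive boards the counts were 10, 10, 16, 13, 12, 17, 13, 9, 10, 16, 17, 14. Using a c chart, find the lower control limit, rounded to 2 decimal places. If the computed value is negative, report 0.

c̄ = (10 + 10 + 16 + 13 + 12 + 17 + 13 + 9 + 10 + 16 + 17 + 14) / 12 = 157 / 12 = 13.0833
LCL = c̄ − 3√c̄ = 13.0833 − 3 × 3.6171 = 2.2321

2.23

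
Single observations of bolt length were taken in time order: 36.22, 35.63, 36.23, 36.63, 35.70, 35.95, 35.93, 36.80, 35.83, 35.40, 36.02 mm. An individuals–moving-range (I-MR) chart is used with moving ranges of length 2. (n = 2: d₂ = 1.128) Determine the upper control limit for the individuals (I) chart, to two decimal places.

X̄ = (36.22 + 35.63 + 36.23 + 36.63 + 35.70 + 35.95 + 35.93 + 36.80 + 35.83 + 35.40 + 36.02) / 11 = 36.0309
Moving ranges: 0.59, 0.60, 0.40, 0.93, 0.25, 0.02, 0.87, 0.97, 0.43, 0.62; M̄R̄ = 5.6800 / 10 = 0.5680
UCL = X̄ + 3·M̄R̄/d₂ = 36.0309 + 3 × 0.5680 / 1.128 = 37.5415

37.54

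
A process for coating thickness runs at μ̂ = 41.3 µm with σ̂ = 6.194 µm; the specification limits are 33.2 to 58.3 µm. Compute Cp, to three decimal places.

Cp = (USL − LSL) / (6σ̂) = (58.3 − 33.2) / (6 × 6.194) = 25.1000 / 37.1640 = 0.6754

0.675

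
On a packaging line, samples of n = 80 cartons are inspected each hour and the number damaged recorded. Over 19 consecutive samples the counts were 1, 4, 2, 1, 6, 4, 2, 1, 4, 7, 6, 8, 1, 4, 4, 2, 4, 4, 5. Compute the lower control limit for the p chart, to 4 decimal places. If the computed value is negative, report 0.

0.0000

p̄ = Σdᵢ / (k·n) = 70 / (19 × 80) = 0.04605
LCL = p̄ − 3·√(p̄(1−p̄)/n) = 0.04605 − 3 × 0.02343 = -0.02425 → 0 (negative, so LCL = 0)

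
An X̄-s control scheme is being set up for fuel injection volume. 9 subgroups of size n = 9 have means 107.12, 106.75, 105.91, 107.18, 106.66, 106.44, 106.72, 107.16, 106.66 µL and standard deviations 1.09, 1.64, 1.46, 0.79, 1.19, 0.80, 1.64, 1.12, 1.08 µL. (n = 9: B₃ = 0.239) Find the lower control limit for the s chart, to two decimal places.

0.29

s̄ = (1.09 + 1.64 + 1.46 + 0.79 + 1.19 + 0.80 + 1.64 + 1.12 + 1.08) / 9 = 1.2011
LCL_s = B₃·s̄ = 0.239 × 1.2011 = 0.2871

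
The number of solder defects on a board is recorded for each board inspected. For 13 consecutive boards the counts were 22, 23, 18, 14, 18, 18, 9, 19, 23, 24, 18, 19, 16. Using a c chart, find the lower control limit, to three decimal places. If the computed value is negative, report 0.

c̄ = (22 + 23 + 18 + 14 + 18 + 18 + 9 + 19 + 23 + 24 + 18 + 19 + 16) / 13 = 241 / 13 = 18.5385
LCL = c̄ − 3√c̄ = 18.5385 − 3 × 4.3056 = 5.6216

5.622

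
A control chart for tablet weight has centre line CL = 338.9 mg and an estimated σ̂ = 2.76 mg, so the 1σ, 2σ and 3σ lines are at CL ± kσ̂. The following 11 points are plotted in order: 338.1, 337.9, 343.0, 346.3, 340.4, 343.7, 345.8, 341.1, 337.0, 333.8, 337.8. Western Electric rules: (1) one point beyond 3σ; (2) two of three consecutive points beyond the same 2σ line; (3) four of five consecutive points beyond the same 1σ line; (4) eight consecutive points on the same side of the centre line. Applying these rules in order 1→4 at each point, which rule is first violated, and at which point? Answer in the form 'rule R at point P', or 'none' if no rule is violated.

Zone of each point (C = within 1σ̂, B = 1σ̂–2σ̂, A = 2σ̂–3σ̂, * = beyond 3σ̂; sign = side of CL): 1:-C, 2:-C, 3:+B, 4:+A, 5:+C, 6:+B, 7:+A, 8:+C, 9:-C, 10:-B, 11:-C
Rule 3 (four of five consecutive points beyond the same 1σ limit) is satisfied at point 7.

rule 3 at point 7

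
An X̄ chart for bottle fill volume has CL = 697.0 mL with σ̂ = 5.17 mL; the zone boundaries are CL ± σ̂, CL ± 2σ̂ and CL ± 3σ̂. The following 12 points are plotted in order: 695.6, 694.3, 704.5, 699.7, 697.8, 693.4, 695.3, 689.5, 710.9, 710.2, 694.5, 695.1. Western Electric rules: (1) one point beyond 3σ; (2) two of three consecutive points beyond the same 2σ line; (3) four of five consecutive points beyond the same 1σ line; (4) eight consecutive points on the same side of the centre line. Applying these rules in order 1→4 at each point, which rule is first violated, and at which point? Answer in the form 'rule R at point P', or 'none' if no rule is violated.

Zone of each point (C = within 1σ̂, B = 1σ̂–2σ̂, A = 2σ̂–3σ̂, * = beyond 3σ̂; sign = side of CL): 1:-C, 2:-C, 3:+B, 4:+C, 5:+C, 6:-C, 7:-C, 8:-B, 9:+A, 10:+A, 11:-C, 12:-C
Rule 2 (two of three consecutive points beyond the same 2σ limit) is satisfied at point 10.

rule 2 at point 10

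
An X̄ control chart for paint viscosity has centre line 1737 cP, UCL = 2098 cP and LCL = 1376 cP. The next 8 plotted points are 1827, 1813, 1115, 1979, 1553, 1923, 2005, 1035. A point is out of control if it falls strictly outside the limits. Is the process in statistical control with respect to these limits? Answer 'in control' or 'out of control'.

Compare each point to [1376, 2098]: sample 3 = 1115 < LCL; sample 8 = 1035 < LCL.

out of control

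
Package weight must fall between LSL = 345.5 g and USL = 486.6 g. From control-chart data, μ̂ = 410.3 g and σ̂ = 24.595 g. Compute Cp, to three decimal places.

0.956

Cp = (USL − LSL) / (6σ̂) = (486.6 − 345.5) / (6 × 24.595) = 141.1000 / 147.5700 = 0.9562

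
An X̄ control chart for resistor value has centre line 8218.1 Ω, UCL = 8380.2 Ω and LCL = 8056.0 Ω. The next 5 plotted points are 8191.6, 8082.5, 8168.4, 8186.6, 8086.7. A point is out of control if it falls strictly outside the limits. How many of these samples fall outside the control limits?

All 5 points lie within [8056.0, 8380.2].

0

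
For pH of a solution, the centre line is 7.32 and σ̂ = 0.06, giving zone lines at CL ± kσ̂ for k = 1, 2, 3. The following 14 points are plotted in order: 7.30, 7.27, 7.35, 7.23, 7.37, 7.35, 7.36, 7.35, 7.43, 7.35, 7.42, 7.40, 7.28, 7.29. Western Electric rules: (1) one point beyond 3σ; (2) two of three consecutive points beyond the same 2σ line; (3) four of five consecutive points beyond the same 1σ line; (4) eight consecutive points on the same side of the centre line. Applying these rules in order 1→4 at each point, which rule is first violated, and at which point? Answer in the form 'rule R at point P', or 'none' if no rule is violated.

rule 4 at point 12

Zone of each point (C = within 1σ̂, B = 1σ̂–2σ̂, A = 2σ̂–3σ̂, * = beyond 3σ̂; sign = side of CL): 1:-C, 2:-C, 3:+C, 4:-B, 5:+C, 6:+C, 7:+C, 8:+C, 9:+B, 10:+C, 11:+B, 12:+B, 13:-C, 14:-C
Rule 4 (eight consecutive points on the same side of the centre line) is satisfied at point 12.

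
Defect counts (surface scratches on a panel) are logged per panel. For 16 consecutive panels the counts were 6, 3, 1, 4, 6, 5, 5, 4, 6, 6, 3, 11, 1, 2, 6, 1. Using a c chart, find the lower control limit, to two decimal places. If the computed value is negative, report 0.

c̄ = (6 + 3 + 1 + 4 + 6 + 5 + 5 + 4 + 6 + 6 + 3 + 11 + 1 + 2 + 6 + 1) / 16 = 70 / 16 = 4.3750
LCL = c̄ − 3√c̄ = 4.3750 − 3 × 2.0917 = -1.9000 → 0 (cannot be negative)

0.00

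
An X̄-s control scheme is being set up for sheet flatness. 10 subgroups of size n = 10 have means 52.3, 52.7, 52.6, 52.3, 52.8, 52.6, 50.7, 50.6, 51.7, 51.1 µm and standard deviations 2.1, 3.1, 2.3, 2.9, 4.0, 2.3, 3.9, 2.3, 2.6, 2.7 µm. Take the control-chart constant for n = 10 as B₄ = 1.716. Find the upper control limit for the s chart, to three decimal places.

4.839

s̄ = (2.1 + 3.1 + 2.3 + 2.9 + 4.0 + 2.3 + 3.9 + 2.3 + 2.6 + 2.7) / 10 = 2.8200
UCL_s = B₄·s̄ = 1.716 × 2.8200 = 4.8391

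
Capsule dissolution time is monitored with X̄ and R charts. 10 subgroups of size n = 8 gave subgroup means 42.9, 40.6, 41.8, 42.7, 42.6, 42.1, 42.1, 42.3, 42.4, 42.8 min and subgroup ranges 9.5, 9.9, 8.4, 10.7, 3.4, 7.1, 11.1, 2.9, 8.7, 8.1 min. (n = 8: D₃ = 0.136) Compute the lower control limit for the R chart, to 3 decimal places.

1.085

R̄ = (9.5 + 9.9 + 8.4 + 10.7 + 3.4 + 7.1 + 11.1 + 2.9 + 8.7 + 8.1) / 10 = 79.8000 / 10 = 7.9800
LCL_R = D₃·R̄ = 0.136 × 7.9800 = 1.0853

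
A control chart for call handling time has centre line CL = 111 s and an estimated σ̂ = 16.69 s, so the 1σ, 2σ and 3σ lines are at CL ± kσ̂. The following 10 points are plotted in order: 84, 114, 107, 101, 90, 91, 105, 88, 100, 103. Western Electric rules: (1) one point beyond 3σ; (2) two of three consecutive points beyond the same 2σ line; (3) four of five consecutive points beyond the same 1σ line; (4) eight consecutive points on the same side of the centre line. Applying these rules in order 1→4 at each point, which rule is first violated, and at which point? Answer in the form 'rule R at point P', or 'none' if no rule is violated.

rule 4 at point 10

Zone of each point (C = within 1σ̂, B = 1σ̂–2σ̂, A = 2σ̂–3σ̂, * = beyond 3σ̂; sign = side of CL): 1:-B, 2:+C, 3:-C, 4:-C, 5:-B, 6:-B, 7:-C, 8:-B, 9:-C, 10:-C
Rule 4 (eight consecutive points on the same side of the centre line) is satisfied at point 10.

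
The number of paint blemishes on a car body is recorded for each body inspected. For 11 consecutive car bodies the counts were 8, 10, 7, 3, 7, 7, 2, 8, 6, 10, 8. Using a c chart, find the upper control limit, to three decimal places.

14.795

c̄ = (8 + 10 + 7 + 3 + 7 + 7 + 2 + 8 + 6 + 10 + 8) / 11 = 76 / 11 = 6.9091
UCL = c̄ + 3√c̄ = 6.9091 + 3 × √6.9091 = 6.9091 + 3 × 2.6285 = 14.7946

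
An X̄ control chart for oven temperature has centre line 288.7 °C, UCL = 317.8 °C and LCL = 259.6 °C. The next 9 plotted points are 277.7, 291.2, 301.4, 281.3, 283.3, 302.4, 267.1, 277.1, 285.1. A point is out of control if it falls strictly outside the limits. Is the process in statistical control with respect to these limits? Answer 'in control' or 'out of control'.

All 9 points lie within [259.6, 317.8].

in control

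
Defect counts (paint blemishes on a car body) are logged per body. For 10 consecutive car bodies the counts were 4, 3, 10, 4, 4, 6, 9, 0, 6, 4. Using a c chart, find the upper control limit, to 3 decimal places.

11.708

c̄ = (4 + 3 + 10 + 4 + 4 + 6 + 9 + 0 + 6 + 4) / 10 = 50 / 10 = 5.0000
UCL = c̄ + 3√c̄ = 5.0000 + 3 × √5.0000 = 5.0000 + 3 × 2.2361 = 11.7082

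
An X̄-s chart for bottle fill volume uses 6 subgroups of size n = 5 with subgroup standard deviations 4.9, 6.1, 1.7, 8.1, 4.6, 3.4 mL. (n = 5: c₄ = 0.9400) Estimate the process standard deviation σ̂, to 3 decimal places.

5.106

s̄ = (4.9 + 6.1 + 1.7 + 8.1 + 4.6 + 3.4) / 6 = 4.8000
σ̂ = s̄ / c₄ = 4.8000 / 0.9400 = 5.1064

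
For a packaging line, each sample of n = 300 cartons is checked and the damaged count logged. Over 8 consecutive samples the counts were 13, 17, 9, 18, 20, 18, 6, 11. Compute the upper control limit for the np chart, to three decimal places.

24.960

p̄ = Σdᵢ / (k·n) = 112 / (8 × 300) = 0.04667
UCL = np̄ + 3·√(np̄(1−p̄)) = 14.0000 + 3 × √(14.0000×0.95333) = 14.0000 + 3 × 3.6533 = 24.9599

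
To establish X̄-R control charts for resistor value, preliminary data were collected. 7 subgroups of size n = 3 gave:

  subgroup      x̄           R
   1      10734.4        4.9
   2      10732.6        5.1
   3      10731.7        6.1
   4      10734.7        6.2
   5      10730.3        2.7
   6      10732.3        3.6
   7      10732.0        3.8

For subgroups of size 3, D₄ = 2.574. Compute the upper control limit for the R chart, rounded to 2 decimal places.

R̄ = (4.9 + 5.1 + 6.1 + 6.2 + 2.7 + 3.6 + 3.8) / 7 = 32.4000 / 7 = 4.6286
UCL_R = D₄·R̄ = 2.574 × 4.6286 = 11.9139

11.91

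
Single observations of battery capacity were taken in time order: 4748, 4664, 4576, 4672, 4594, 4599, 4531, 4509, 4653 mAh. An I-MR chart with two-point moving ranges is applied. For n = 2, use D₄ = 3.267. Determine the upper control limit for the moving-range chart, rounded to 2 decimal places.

238.90

Moving ranges: 84, 88, 96, 78, 5, 68, 22, 144; M̄R̄ = 585.0000 / 8 = 73.1250
UCL_MR = D₄·M̄R̄ = 3.267 × 73.1250 = 238.8994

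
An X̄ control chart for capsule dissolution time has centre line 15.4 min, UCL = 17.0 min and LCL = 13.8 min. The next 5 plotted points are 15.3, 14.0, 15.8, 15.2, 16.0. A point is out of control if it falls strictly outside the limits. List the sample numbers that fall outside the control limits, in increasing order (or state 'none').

All 5 points lie within [13.8, 17.0].

none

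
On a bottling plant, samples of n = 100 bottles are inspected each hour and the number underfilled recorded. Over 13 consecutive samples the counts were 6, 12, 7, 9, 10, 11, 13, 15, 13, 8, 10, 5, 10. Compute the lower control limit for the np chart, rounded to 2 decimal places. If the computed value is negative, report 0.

p̄ = Σdᵢ / (k·n) = 129 / (13 × 100) = 0.09923
LCL = np̄ − 3·√(np̄(1−p̄)) = 9.9231 − 3 × 2.9897 = 0.9539

0.95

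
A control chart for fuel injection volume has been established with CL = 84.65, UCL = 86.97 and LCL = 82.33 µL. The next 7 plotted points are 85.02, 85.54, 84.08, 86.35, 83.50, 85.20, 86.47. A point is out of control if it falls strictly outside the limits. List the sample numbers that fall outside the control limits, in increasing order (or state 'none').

All 7 points lie within [82.33, 86.97].

none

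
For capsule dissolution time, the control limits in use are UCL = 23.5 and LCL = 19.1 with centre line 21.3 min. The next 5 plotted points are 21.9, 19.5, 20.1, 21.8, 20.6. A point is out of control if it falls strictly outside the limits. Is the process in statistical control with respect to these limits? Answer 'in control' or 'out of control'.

in control

All 5 points lie within [19.1, 23.5].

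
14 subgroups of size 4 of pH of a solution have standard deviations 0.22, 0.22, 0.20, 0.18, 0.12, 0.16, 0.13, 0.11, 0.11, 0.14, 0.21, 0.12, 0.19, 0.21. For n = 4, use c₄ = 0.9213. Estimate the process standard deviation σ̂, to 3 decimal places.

s̄ = (0.22 + 0.22 + 0.20 + 0.18 + 0.12 + 0.16 + 0.13 + 0.11 + 0.11 + 0.14 + 0.21 + 0.12 + 0.19 + 0.21) / 14 = 0.1657
σ̂ = s̄ / c₄ = 0.1657 / 0.9213 = 0.1799

0.180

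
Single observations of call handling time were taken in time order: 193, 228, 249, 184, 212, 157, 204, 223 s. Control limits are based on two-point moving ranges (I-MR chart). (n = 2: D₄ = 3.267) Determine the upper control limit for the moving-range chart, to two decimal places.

Moving ranges: 35, 21, 65, 28, 55, 47, 19; M̄R̄ = 270.0000 / 7 = 38.5714
UCL_MR = D₄·M̄R̄ = 3.267 × 38.5714 = 126.0129

126.01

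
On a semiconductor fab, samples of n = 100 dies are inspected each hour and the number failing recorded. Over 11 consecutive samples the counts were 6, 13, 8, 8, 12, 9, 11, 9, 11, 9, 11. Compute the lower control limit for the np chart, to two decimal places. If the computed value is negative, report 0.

0.84

p̄ = Σdᵢ / (k·n) = 107 / (11 × 100) = 0.09727
LCL = np̄ − 3·√(np̄(1−p̄)) = 9.7273 − 3 × 2.9633 = 0.8374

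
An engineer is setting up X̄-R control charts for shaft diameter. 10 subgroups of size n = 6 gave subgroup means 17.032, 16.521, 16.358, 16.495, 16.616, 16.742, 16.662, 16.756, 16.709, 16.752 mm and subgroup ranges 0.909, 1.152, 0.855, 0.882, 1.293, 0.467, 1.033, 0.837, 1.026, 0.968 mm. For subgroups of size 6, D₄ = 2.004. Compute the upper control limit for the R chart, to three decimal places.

R̄ = (0.909 + 1.152 + 0.855 + 0.882 + 1.293 + 0.467 + 1.033 + 0.837 + 1.026 + 0.968) / 10 = 9.4220 / 10 = 0.9422
UCL_R = D₄·R̄ = 2.004 × 0.9422 = 1.8882

1.888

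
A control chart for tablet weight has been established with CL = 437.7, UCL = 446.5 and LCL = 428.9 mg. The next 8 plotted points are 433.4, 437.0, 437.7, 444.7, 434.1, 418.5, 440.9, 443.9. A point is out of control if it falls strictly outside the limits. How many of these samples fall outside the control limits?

Compare each point to [428.9, 446.5]: sample 6 = 418.5 < LCL.

1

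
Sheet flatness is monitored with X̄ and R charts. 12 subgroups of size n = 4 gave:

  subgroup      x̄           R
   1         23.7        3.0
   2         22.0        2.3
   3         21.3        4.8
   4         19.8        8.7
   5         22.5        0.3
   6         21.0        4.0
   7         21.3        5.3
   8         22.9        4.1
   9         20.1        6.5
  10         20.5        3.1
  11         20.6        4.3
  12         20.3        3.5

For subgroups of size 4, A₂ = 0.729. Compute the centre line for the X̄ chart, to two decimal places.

X̄̄ = (23.7 + 22.0 + 21.3 + 19.8 + 22.5 + 21.0 + 21.3 + 22.9 + 20.1 + 20.5 + 20.6 + 20.3) / 12 = 256.0000 / 12 = 21.3333
CL = X̄̄ = 21.3333

21.33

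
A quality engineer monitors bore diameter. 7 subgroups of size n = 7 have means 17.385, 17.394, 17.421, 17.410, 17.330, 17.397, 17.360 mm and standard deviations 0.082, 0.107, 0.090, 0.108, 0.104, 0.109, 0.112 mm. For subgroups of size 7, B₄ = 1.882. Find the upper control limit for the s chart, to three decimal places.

s̄ = (0.082 + 0.107 + 0.090 + 0.108 + 0.104 + 0.109 + 0.112) / 7 = 0.1017
UCL_s = B₄·s̄ = 1.882 × 0.1017 = 0.1914

0.191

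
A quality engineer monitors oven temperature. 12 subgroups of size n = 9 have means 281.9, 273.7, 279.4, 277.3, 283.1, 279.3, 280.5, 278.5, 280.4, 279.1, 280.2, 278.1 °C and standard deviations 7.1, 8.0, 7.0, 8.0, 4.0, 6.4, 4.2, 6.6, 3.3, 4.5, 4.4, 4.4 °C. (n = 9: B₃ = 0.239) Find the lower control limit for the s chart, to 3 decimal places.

s̄ = (7.1 + 8.0 + 7.0 + 8.0 + 4.0 + 6.4 + 4.2 + 6.6 + 3.3 + 4.5 + 4.4 + 4.4) / 12 = 5.6583
LCL_s = B₃·s̄ = 0.239 × 5.6583 = 1.3523

1.352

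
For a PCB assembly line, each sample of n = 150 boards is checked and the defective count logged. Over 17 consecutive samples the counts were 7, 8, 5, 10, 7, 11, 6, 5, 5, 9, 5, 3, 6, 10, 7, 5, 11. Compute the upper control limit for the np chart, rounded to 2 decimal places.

14.84

p̄ = Σdᵢ / (k·n) = 120 / (17 × 150) = 0.04706
UCL = np̄ + 3·√(np̄(1−p̄)) = 7.0588 + 3 × √(7.0588×0.95294) = 7.0588 + 3 × 2.5936 = 14.8396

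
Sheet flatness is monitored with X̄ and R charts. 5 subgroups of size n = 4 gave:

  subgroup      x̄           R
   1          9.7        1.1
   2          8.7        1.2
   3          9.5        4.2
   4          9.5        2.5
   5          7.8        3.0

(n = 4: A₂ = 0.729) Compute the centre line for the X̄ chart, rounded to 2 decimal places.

X̄̄ = (9.7 + 8.7 + 9.5 + 9.5 + 7.8) / 5 = 45.2000 / 5 = 9.0400
CL = X̄̄ = 9.0400

9.04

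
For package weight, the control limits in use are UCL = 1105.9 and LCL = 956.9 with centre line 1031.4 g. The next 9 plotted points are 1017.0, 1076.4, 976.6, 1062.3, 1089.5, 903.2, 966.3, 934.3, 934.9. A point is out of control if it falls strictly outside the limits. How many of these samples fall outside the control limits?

3

Compare each point to [956.9, 1105.9]: sample 6 = 903.2 < LCL; sample 8 = 934.3 < LCL; sample 9 = 934.9 < LCL.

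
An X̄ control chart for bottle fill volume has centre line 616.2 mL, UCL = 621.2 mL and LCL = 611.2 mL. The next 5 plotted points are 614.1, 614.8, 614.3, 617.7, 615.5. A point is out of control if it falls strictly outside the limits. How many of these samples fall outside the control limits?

All 5 points lie within [611.2, 621.2].

0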